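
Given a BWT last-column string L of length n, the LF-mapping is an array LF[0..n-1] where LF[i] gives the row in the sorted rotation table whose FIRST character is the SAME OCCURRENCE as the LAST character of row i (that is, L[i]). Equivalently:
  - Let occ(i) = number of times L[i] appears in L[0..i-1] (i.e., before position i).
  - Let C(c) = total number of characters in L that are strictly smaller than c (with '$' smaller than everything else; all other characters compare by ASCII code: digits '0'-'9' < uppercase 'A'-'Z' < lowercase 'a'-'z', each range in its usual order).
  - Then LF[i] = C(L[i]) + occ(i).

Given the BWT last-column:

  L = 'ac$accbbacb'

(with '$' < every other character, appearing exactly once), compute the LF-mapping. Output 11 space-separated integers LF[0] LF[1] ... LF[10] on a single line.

Char counts: '$':1, 'a':3, 'b':3, 'c':4
C (first-col start): C('$')=0, C('a')=1, C('b')=4, C('c')=7
L[0]='a': occ=0, LF[0]=C('a')+0=1+0=1
L[1]='c': occ=0, LF[1]=C('c')+0=7+0=7
L[2]='$': occ=0, LF[2]=C('$')+0=0+0=0
L[3]='a': occ=1, LF[3]=C('a')+1=1+1=2
L[4]='c': occ=1, LF[4]=C('c')+1=7+1=8
L[5]='c': occ=2, LF[5]=C('c')+2=7+2=9
L[6]='b': occ=0, LF[6]=C('b')+0=4+0=4
L[7]='b': occ=1, LF[7]=C('b')+1=4+1=5
L[8]='a': occ=2, LF[8]=C('a')+2=1+2=3
L[9]='c': occ=3, LF[9]=C('c')+3=7+3=10
L[10]='b': occ=2, LF[10]=C('b')+2=4+2=6

Answer: 1 7 0 2 8 9 4 5 3 10 6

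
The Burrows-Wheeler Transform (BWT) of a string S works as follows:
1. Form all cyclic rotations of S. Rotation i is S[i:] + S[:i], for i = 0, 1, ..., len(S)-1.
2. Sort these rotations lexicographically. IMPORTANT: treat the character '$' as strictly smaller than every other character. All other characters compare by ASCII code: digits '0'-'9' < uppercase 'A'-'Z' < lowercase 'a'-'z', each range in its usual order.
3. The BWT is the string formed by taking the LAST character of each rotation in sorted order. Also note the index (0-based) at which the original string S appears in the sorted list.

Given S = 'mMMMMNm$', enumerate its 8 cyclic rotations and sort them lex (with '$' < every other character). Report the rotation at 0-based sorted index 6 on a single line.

Answer: m$mMMMMN

Derivation:
All 8 rotations (rotation i = S[i:]+S[:i]):
  rot[0] = mMMMMNm$
  rot[1] = MMMMNm$m
  rot[2] = MMMNm$mM
  rot[3] = MMNm$mMM
  rot[4] = MNm$mMMM
  rot[5] = Nm$mMMMM
  rot[6] = m$mMMMMN
  rot[7] = $mMMMMNm
Sorted (with $ < everything):
  sorted[0] = $mMMMMNm
  sorted[1] = MMMMNm$m
  sorted[2] = MMMNm$mM
  sorted[3] = MMNm$mMM
  sorted[4] = MNm$mMMM
  sorted[5] = Nm$mMMMM
  sorted[6] = m$mMMMMN
  sorted[7] = mMMMMNm$
sorted[6] = m$mMMMMN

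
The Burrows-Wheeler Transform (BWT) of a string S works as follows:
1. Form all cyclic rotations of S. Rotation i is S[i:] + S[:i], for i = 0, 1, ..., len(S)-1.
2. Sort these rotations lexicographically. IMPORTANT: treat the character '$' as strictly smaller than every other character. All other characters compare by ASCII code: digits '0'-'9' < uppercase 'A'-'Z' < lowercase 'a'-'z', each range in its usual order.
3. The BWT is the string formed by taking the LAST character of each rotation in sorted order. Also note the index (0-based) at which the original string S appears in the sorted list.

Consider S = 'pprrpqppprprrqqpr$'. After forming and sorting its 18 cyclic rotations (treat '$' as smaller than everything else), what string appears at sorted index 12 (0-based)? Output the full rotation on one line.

All 18 rotations (rotation i = S[i:]+S[:i]):
  rot[0] = pprrpqppprprrqqpr$
  rot[1] = prrpqppprprrqqpr$p
  rot[2] = rrpqppprprrqqpr$pp
  rot[3] = rpqppprprrqqpr$ppr
  rot[4] = pqppprprrqqpr$pprr
  rot[5] = qppprprrqqpr$pprrp
  rot[6] = ppprprrqqpr$pprrpq
  rot[7] = pprprrqqpr$pprrpqp
  rot[8] = prprrqqpr$pprrpqpp
  rot[9] = rprrqqpr$pprrpqppp
  rot[10] = prrqqpr$pprrpqpppr
  rot[11] = rrqqpr$pprrpqppprp
  rot[12] = rqqpr$pprrpqppprpr
  rot[13] = qqpr$pprrpqppprprr
  rot[14] = qpr$pprrpqppprprrq
  rot[15] = pr$pprrpqppprprrqq
  rot[16] = r$pprrpqppprprrqqp
  rot[17] = $pprrpqppprprrqqpr
Sorted (with $ < everything):
  sorted[0] = $pprrpqppprprrqqpr
  sorted[1] = ppprprrqqpr$pprrpq
  sorted[2] = pprprrqqpr$pprrpqp
  sorted[3] = pprrpqppprprrqqpr$
  sorted[4] = pqppprprrqqpr$pprr
  sorted[5] = pr$pprrpqppprprrqq
  sorted[6] = prprrqqpr$pprrpqpp
  sorted[7] = prrpqppprprrqqpr$p
  sorted[8] = prrqqpr$pprrpqpppr
  sorted[9] = qppprprrqqpr$pprrp
  sorted[10] = qpr$pprrpqppprprrq
  sorted[11] = qqpr$pprrpqppprprr
  sorted[12] = r$pprrpqppprprrqqp
  sorted[13] = rpqppprprrqqpr$ppr
  sorted[14] = rprrqqpr$pprrpqppp
  sorted[15] = rqqpr$pprrpqppprpr
  sorted[16] = rrpqppprprrqqpr$pp
  sorted[17] = rrqqpr$pprrpqppprp
sorted[12] = r$pprrpqppprprrqqp

Answer: r$pprrpqppprprrqqp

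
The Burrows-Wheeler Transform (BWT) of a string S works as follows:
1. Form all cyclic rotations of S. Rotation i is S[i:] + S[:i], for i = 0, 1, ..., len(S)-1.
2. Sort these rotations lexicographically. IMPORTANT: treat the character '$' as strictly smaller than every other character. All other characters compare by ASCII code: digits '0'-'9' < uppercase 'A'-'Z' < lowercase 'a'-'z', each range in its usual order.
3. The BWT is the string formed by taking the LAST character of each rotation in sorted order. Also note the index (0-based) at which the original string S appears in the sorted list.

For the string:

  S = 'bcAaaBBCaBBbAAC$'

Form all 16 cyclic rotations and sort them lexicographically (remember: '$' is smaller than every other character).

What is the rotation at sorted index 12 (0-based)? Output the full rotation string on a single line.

Answer: aaBBCaBBbAAC$bcA

Derivation:
All 16 rotations (rotation i = S[i:]+S[:i]):
  rot[0] = bcAaaBBCaBBbAAC$
  rot[1] = cAaaBBCaBBbAAC$b
  rot[2] = AaaBBCaBBbAAC$bc
  rot[3] = aaBBCaBBbAAC$bcA
  rot[4] = aBBCaBBbAAC$bcAa
  rot[5] = BBCaBBbAAC$bcAaa
  rot[6] = BCaBBbAAC$bcAaaB
  rot[7] = CaBBbAAC$bcAaaBB
  rot[8] = aBBbAAC$bcAaaBBC
  rot[9] = BBbAAC$bcAaaBBCa
  rot[10] = BbAAC$bcAaaBBCaB
  rot[11] = bAAC$bcAaaBBCaBB
  rot[12] = AAC$bcAaaBBCaBBb
  rot[13] = AC$bcAaaBBCaBBbA
  rot[14] = C$bcAaaBBCaBBbAA
  rot[15] = $bcAaaBBCaBBbAAC
Sorted (with $ < everything):
  sorted[0] = $bcAaaBBCaBBbAAC
  sorted[1] = AAC$bcAaaBBCaBBb
  sorted[2] = AC$bcAaaBBCaBBbA
  sorted[3] = AaaBBCaBBbAAC$bc
  sorted[4] = BBCaBBbAAC$bcAaa
  sorted[5] = BBbAAC$bcAaaBBCa
  sorted[6] = BCaBBbAAC$bcAaaB
  sorted[7] = BbAAC$bcAaaBBCaB
  sorted[8] = C$bcAaaBBCaBBbAA
  sorted[9] = CaBBbAAC$bcAaaBB
  sorted[10] = aBBCaBBbAAC$bcAa
  sorted[11] = aBBbAAC$bcAaaBBC
  sorted[12] = aaBBCaBBbAAC$bcA
  sorted[13] = bAAC$bcAaaBBCaBB
  sorted[14] = bcAaaBBCaBBbAAC$
  sorted[15] = cAaaBBCaBBbAAC$b
sorted[12] = aaBBCaBBbAAC$bcA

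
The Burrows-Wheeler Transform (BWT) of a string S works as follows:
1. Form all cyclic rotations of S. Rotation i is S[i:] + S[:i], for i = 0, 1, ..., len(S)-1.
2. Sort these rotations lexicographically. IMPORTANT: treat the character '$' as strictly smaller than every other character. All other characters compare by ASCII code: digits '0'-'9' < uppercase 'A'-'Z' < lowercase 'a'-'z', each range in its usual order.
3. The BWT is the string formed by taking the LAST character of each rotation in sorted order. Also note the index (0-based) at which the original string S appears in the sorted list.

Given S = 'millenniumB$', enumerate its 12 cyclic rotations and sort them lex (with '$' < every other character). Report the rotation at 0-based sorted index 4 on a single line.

All 12 rotations (rotation i = S[i:]+S[:i]):
  rot[0] = millenniumB$
  rot[1] = illenniumB$m
  rot[2] = llenniumB$mi
  rot[3] = lenniumB$mil
  rot[4] = enniumB$mill
  rot[5] = nniumB$mille
  rot[6] = niumB$millen
  rot[7] = iumB$millenn
  rot[8] = umB$millenni
  rot[9] = mB$millenniu
  rot[10] = B$millennium
  rot[11] = $millenniumB
Sorted (with $ < everything):
  sorted[0] = $millenniumB
  sorted[1] = B$millennium
  sorted[2] = enniumB$mill
  sorted[3] = illenniumB$m
  sorted[4] = iumB$millenn
  sorted[5] = lenniumB$mil
  sorted[6] = llenniumB$mi
  sorted[7] = mB$millenniu
  sorted[8] = millenniumB$
  sorted[9] = niumB$millen
  sorted[10] = nniumB$mille
  sorted[11] = umB$millenni
sorted[4] = iumB$millenn

Answer: iumB$millenn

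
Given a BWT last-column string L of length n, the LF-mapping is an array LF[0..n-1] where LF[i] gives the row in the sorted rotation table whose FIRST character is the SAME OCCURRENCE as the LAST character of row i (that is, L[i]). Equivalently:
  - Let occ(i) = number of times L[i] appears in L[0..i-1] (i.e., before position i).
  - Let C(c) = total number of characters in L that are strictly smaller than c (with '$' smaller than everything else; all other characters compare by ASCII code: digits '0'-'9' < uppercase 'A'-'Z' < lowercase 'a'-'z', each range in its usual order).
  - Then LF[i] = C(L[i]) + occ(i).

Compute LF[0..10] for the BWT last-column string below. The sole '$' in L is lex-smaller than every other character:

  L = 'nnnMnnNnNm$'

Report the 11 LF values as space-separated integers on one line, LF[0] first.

Answer: 5 6 7 1 8 9 2 10 3 4 0

Derivation:
Char counts: '$':1, 'M':1, 'N':2, 'm':1, 'n':6
C (first-col start): C('$')=0, C('M')=1, C('N')=2, C('m')=4, C('n')=5
L[0]='n': occ=0, LF[0]=C('n')+0=5+0=5
L[1]='n': occ=1, LF[1]=C('n')+1=5+1=6
L[2]='n': occ=2, LF[2]=C('n')+2=5+2=7
L[3]='M': occ=0, LF[3]=C('M')+0=1+0=1
L[4]='n': occ=3, LF[4]=C('n')+3=5+3=8
L[5]='n': occ=4, LF[5]=C('n')+4=5+4=9
L[6]='N': occ=0, LF[6]=C('N')+0=2+0=2
L[7]='n': occ=5, LF[7]=C('n')+5=5+5=10
L[8]='N': occ=1, LF[8]=C('N')+1=2+1=3
L[9]='m': occ=0, LF[9]=C('m')+0=4+0=4
L[10]='$': occ=0, LF[10]=C('$')+0=0+0=0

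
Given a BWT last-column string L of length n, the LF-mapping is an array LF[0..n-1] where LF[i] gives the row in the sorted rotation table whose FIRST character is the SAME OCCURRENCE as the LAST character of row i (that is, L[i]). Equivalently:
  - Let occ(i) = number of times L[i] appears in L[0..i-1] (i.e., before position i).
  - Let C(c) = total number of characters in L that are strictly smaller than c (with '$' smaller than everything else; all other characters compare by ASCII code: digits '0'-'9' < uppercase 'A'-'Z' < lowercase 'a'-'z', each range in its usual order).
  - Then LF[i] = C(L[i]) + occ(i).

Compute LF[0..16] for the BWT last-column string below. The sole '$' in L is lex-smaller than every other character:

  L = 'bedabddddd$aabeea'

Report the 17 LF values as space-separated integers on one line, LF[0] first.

Answer: 5 14 8 1 6 9 10 11 12 13 0 2 3 7 15 16 4

Derivation:
Char counts: '$':1, 'a':4, 'b':3, 'd':6, 'e':3
C (first-col start): C('$')=0, C('a')=1, C('b')=5, C('d')=8, C('e')=14
L[0]='b': occ=0, LF[0]=C('b')+0=5+0=5
L[1]='e': occ=0, LF[1]=C('e')+0=14+0=14
L[2]='d': occ=0, LF[2]=C('d')+0=8+0=8
L[3]='a': occ=0, LF[3]=C('a')+0=1+0=1
L[4]='b': occ=1, LF[4]=C('b')+1=5+1=6
L[5]='d': occ=1, LF[5]=C('d')+1=8+1=9
L[6]='d': occ=2, LF[6]=C('d')+2=8+2=10
L[7]='d': occ=3, LF[7]=C('d')+3=8+3=11
L[8]='d': occ=4, LF[8]=C('d')+4=8+4=12
L[9]='d': occ=5, LF[9]=C('d')+5=8+5=13
L[10]='$': occ=0, LF[10]=C('$')+0=0+0=0
L[11]='a': occ=1, LF[11]=C('a')+1=1+1=2
L[12]='a': occ=2, LF[12]=C('a')+2=1+2=3
L[13]='b': occ=2, LF[13]=C('b')+2=5+2=7
L[14]='e': occ=1, LF[14]=C('e')+1=14+1=15
L[15]='e': occ=2, LF[15]=C('e')+2=14+2=16
L[16]='a': occ=3, LF[16]=C('a')+3=1+3=4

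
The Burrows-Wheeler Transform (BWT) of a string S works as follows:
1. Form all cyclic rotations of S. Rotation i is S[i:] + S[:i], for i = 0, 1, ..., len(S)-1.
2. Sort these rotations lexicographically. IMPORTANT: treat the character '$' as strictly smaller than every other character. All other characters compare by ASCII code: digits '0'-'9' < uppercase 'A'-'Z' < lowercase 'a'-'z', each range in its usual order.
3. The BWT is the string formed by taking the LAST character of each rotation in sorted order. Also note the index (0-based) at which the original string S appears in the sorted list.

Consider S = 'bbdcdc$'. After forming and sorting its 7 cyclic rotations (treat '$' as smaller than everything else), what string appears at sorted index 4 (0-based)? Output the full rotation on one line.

All 7 rotations (rotation i = S[i:]+S[:i]):
  rot[0] = bbdcdc$
  rot[1] = bdcdc$b
  rot[2] = dcdc$bb
  rot[3] = cdc$bbd
  rot[4] = dc$bbdc
  rot[5] = c$bbdcd
  rot[6] = $bbdcdc
Sorted (with $ < everything):
  sorted[0] = $bbdcdc
  sorted[1] = bbdcdc$
  sorted[2] = bdcdc$b
  sorted[3] = c$bbdcd
  sorted[4] = cdc$bbd
  sorted[5] = dc$bbdc
  sorted[6] = dcdc$bb
sorted[4] = cdc$bbd

Answer: cdc$bbd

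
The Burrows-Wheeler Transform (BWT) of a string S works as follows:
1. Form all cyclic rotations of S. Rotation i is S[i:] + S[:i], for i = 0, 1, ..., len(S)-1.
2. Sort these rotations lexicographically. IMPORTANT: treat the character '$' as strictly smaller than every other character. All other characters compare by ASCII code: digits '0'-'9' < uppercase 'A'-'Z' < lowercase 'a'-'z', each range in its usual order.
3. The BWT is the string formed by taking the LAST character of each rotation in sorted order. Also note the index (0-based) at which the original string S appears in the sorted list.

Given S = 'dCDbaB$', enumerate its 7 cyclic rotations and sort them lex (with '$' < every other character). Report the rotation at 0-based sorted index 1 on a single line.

Answer: B$dCDba

Derivation:
All 7 rotations (rotation i = S[i:]+S[:i]):
  rot[0] = dCDbaB$
  rot[1] = CDbaB$d
  rot[2] = DbaB$dC
  rot[3] = baB$dCD
  rot[4] = aB$dCDb
  rot[5] = B$dCDba
  rot[6] = $dCDbaB
Sorted (with $ < everything):
  sorted[0] = $dCDbaB
  sorted[1] = B$dCDba
  sorted[2] = CDbaB$d
  sorted[3] = DbaB$dC
  sorted[4] = aB$dCDb
  sorted[5] = baB$dCD
  sorted[6] = dCDbaB$
sorted[1] = B$dCDba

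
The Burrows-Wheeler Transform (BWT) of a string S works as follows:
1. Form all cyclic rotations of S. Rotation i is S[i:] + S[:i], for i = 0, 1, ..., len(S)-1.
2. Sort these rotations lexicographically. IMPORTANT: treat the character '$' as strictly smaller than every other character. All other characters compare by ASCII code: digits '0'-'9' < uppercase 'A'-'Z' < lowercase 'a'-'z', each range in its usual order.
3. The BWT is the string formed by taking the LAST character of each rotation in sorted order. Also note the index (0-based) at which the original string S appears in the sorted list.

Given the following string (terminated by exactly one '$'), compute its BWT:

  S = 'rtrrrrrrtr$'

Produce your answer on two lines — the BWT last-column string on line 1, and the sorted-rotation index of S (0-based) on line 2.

Answer: rttrrrrr$rr
8

Derivation:
All 11 rotations (rotation i = S[i:]+S[:i]):
  rot[0] = rtrrrrrrtr$
  rot[1] = trrrrrrtr$r
  rot[2] = rrrrrrtr$rt
  rot[3] = rrrrrtr$rtr
  rot[4] = rrrrtr$rtrr
  rot[5] = rrrtr$rtrrr
  rot[6] = rrtr$rtrrrr
  rot[7] = rtr$rtrrrrr
  rot[8] = tr$rtrrrrrr
  rot[9] = r$rtrrrrrrt
  rot[10] = $rtrrrrrrtr
Sorted (with $ < everything):
  sorted[0] = $rtrrrrrrtr  (last char: 'r')
  sorted[1] = r$rtrrrrrrt  (last char: 't')
  sorted[2] = rrrrrrtr$rt  (last char: 't')
  sorted[3] = rrrrrtr$rtr  (last char: 'r')
  sorted[4] = rrrrtr$rtrr  (last char: 'r')
  sorted[5] = rrrtr$rtrrr  (last char: 'r')
  sorted[6] = rrtr$rtrrrr  (last char: 'r')
  sorted[7] = rtr$rtrrrrr  (last char: 'r')
  sorted[8] = rtrrrrrrtr$  (last char: '$')
  sorted[9] = tr$rtrrrrrr  (last char: 'r')
  sorted[10] = trrrrrrtr$r  (last char: 'r')
Last column: rttrrrrr$rr
Original string S is at sorted index 8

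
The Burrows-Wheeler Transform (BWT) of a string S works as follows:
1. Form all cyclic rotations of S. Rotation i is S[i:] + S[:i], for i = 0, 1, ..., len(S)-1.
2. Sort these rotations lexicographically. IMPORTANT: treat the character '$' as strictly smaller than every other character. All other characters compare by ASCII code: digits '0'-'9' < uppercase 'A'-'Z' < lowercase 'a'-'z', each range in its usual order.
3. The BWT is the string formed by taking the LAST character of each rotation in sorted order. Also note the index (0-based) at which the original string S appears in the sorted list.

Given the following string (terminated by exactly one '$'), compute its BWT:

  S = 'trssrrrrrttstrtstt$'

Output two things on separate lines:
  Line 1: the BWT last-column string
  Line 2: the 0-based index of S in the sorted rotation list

Answer: tsrrrttrsrttt$strsr
13

Derivation:
All 19 rotations (rotation i = S[i:]+S[:i]):
  rot[0] = trssrrrrrttstrtstt$
  rot[1] = rssrrrrrttstrtstt$t
  rot[2] = ssrrrrrttstrtstt$tr
  rot[3] = srrrrrttstrtstt$trs
  rot[4] = rrrrrttstrtstt$trss
  rot[5] = rrrrttstrtstt$trssr
  rot[6] = rrrttstrtstt$trssrr
  rot[7] = rrttstrtstt$trssrrr
  rot[8] = rttstrtstt$trssrrrr
  rot[9] = ttstrtstt$trssrrrrr
  rot[10] = tstrtstt$trssrrrrrt
  rot[11] = strtstt$trssrrrrrtt
  rot[12] = trtstt$trssrrrrrtts
  rot[13] = rtstt$trssrrrrrttst
  rot[14] = tstt$trssrrrrrttstr
  rot[15] = stt$trssrrrrrttstrt
  rot[16] = tt$trssrrrrrttstrts
  rot[17] = t$trssrrrrrttstrtst
  rot[18] = $trssrrrrrttstrtstt
Sorted (with $ < everything):
  sorted[0] = $trssrrrrrttstrtstt  (last char: 't')
  sorted[1] = rrrrrttstrtstt$trss  (last char: 's')
  sorted[2] = rrrrttstrtstt$trssr  (last char: 'r')
  sorted[3] = rrrttstrtstt$trssrr  (last char: 'r')
  sorted[4] = rrttstrtstt$trssrrr  (last char: 'r')
  sorted[5] = rssrrrrrttstrtstt$t  (last char: 't')
  sorted[6] = rtstt$trssrrrrrttst  (last char: 't')
  sorted[7] = rttstrtstt$trssrrrr  (last char: 'r')
  sorted[8] = srrrrrttstrtstt$trs  (last char: 's')
  sorted[9] = ssrrrrrttstrtstt$tr  (last char: 'r')
  sorted[10] = strtstt$trssrrrrrtt  (last char: 't')
  sorted[11] = stt$trssrrrrrttstrt  (last char: 't')
  sorted[12] = t$trssrrrrrttstrtst  (last char: 't')
  sorted[13] = trssrrrrrttstrtstt$  (last char: '$')
  sorted[14] = trtstt$trssrrrrrtts  (last char: 's')
  sorted[15] = tstrtstt$trssrrrrrt  (last char: 't')
  sorted[16] = tstt$trssrrrrrttstr  (last char: 'r')
  sorted[17] = tt$trssrrrrrttstrts  (last char: 's')
  sorted[18] = ttstrtstt$trssrrrrr  (last char: 'r')
Last column: tsrrrttrsrttt$strsr
Original string S is at sorted index 13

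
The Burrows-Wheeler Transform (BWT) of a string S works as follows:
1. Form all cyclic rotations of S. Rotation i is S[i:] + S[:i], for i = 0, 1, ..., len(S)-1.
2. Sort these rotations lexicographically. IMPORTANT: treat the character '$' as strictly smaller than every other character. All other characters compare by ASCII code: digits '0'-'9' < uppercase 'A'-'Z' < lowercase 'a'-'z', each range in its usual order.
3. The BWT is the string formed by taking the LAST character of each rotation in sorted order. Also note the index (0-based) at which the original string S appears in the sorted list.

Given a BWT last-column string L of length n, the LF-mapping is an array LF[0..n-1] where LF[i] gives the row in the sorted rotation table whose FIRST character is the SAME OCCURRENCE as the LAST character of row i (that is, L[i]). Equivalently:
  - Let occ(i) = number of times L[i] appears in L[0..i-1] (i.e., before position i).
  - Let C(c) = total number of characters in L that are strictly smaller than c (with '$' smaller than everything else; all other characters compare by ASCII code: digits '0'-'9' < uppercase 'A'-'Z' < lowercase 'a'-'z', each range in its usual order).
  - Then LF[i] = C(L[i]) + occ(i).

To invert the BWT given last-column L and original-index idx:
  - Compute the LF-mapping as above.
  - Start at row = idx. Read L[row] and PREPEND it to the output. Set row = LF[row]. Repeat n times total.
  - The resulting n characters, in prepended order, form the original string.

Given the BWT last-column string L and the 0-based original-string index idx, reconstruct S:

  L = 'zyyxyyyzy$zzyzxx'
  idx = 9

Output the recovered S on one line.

LF mapping: 11 4 5 1 6 7 8 12 9 0 13 14 10 15 2 3
Walk LF starting at row 9, prepending L[row]:
  step 1: row=9, L[9]='$', prepend. Next row=LF[9]=0
  step 2: row=0, L[0]='z', prepend. Next row=LF[0]=11
  step 3: row=11, L[11]='z', prepend. Next row=LF[11]=14
  step 4: row=14, L[14]='x', prepend. Next row=LF[14]=2
  step 5: row=2, L[2]='y', prepend. Next row=LF[2]=5
  step 6: row=5, L[5]='y', prepend. Next row=LF[5]=7
  step 7: row=7, L[7]='z', prepend. Next row=LF[7]=12
  step 8: row=12, L[12]='y', prepend. Next row=LF[12]=10
  step 9: row=10, L[10]='z', prepend. Next row=LF[10]=13
  step 10: row=13, L[13]='z', prepend. Next row=LF[13]=15
  step 11: row=15, L[15]='x', prepend. Next row=LF[15]=3
  step 12: row=3, L[3]='x', prepend. Next row=LF[3]=1
  step 13: row=1, L[1]='y', prepend. Next row=LF[1]=4
  step 14: row=4, L[4]='y', prepend. Next row=LF[4]=6
  step 15: row=6, L[6]='y', prepend. Next row=LF[6]=8
  step 16: row=8, L[8]='y', prepend. Next row=LF[8]=9
Reversed output: yyyyxxzzyzyyxzz$

Answer: yyyyxxzzyzyyxzz$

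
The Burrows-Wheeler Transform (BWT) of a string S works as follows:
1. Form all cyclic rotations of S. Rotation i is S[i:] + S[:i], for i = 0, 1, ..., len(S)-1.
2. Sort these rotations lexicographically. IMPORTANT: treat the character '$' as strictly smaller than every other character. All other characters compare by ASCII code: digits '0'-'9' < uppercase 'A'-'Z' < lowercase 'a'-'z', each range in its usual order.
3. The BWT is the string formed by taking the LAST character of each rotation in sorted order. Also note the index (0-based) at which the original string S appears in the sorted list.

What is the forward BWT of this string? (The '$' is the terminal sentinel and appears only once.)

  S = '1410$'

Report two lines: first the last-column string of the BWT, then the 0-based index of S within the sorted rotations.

Answer: 014$1
3

Derivation:
All 5 rotations (rotation i = S[i:]+S[:i]):
  rot[0] = 1410$
  rot[1] = 410$1
  rot[2] = 10$14
  rot[3] = 0$141
  rot[4] = $1410
Sorted (with $ < everything):
  sorted[0] = $1410  (last char: '0')
  sorted[1] = 0$141  (last char: '1')
  sorted[2] = 10$14  (last char: '4')
  sorted[3] = 1410$  (last char: '$')
  sorted[4] = 410$1  (last char: '1')
Last column: 014$1
Original string S is at sorted index 3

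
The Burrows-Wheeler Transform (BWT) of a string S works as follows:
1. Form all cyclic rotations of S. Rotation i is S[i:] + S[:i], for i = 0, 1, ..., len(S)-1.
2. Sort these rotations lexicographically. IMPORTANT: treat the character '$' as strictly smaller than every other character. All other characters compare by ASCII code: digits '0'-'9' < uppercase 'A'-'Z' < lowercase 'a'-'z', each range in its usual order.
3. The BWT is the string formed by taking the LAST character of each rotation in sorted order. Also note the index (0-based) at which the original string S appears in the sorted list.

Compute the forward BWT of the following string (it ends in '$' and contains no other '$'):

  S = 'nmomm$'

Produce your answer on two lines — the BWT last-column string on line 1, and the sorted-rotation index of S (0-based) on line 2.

Answer: mmon$m
4

Derivation:
All 6 rotations (rotation i = S[i:]+S[:i]):
  rot[0] = nmomm$
  rot[1] = momm$n
  rot[2] = omm$nm
  rot[3] = mm$nmo
  rot[4] = m$nmom
  rot[5] = $nmomm
Sorted (with $ < everything):
  sorted[0] = $nmomm  (last char: 'm')
  sorted[1] = m$nmom  (last char: 'm')
  sorted[2] = mm$nmo  (last char: 'o')
  sorted[3] = momm$n  (last char: 'n')
  sorted[4] = nmomm$  (last char: '$')
  sorted[5] = omm$nm  (last char: 'm')
Last column: mmon$m
Original string S is at sorted index 4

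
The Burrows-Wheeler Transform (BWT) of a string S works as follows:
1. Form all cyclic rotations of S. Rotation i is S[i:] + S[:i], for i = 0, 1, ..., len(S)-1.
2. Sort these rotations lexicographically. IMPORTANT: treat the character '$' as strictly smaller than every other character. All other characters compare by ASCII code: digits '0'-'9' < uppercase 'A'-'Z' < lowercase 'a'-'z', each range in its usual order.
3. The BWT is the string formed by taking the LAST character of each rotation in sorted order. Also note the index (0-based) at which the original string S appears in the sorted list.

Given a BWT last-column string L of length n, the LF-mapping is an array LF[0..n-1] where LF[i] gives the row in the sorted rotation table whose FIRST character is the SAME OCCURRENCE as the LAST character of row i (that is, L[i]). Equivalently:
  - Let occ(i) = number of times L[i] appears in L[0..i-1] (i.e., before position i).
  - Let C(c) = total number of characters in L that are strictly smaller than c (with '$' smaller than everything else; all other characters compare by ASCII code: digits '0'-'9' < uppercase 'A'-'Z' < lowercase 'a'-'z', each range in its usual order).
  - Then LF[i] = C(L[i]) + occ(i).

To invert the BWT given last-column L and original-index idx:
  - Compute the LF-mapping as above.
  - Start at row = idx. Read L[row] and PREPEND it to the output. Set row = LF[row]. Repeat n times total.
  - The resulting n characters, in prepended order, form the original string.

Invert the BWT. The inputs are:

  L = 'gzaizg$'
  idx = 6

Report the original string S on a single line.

Answer: zigzag$

Derivation:
LF mapping: 2 5 1 4 6 3 0
Walk LF starting at row 6, prepending L[row]:
  step 1: row=6, L[6]='$', prepend. Next row=LF[6]=0
  step 2: row=0, L[0]='g', prepend. Next row=LF[0]=2
  step 3: row=2, L[2]='a', prepend. Next row=LF[2]=1
  step 4: row=1, L[1]='z', prepend. Next row=LF[1]=5
  step 5: row=5, L[5]='g', prepend. Next row=LF[5]=3
  step 6: row=3, L[3]='i', prepend. Next row=LF[3]=4
  step 7: row=4, L[4]='z', prepend. Next row=LF[4]=6
Reversed output: zigzag$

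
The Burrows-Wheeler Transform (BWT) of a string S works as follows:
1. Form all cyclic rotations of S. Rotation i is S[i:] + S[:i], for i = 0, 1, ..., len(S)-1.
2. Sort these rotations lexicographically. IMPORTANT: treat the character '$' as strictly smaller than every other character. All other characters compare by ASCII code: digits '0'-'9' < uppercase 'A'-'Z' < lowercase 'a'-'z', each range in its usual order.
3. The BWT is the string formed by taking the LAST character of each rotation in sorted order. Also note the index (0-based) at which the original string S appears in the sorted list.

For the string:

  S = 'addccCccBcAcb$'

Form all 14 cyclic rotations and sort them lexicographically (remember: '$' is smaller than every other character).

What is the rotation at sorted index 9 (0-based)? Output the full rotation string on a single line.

Answer: cb$addccCccBcA

Derivation:
All 14 rotations (rotation i = S[i:]+S[:i]):
  rot[0] = addccCccBcAcb$
  rot[1] = ddccCccBcAcb$a
  rot[2] = dccCccBcAcb$ad
  rot[3] = ccCccBcAcb$add
  rot[4] = cCccBcAcb$addc
  rot[5] = CccBcAcb$addcc
  rot[6] = ccBcAcb$addccC
  rot[7] = cBcAcb$addccCc
  rot[8] = BcAcb$addccCcc
  rot[9] = cAcb$addccCccB
  rot[10] = Acb$addccCccBc
  rot[11] = cb$addccCccBcA
  rot[12] = b$addccCccBcAc
  rot[13] = $addccCccBcAcb
Sorted (with $ < everything):
  sorted[0] = $addccCccBcAcb
  sorted[1] = Acb$addccCccBc
  sorted[2] = BcAcb$addccCcc
  sorted[3] = CccBcAcb$addcc
  sorted[4] = addccCccBcAcb$
  sorted[5] = b$addccCccBcAc
  sorted[6] = cAcb$addccCccB
  sorted[7] = cBcAcb$addccCc
  sorted[8] = cCccBcAcb$addc
  sorted[9] = cb$addccCccBcA
  sorted[10] = ccBcAcb$addccC
  sorted[11] = ccCccBcAcb$add
  sorted[12] = dccCccBcAcb$ad
  sorted[13] = ddccCccBcAcb$a
sorted[9] = cb$addccCccBcA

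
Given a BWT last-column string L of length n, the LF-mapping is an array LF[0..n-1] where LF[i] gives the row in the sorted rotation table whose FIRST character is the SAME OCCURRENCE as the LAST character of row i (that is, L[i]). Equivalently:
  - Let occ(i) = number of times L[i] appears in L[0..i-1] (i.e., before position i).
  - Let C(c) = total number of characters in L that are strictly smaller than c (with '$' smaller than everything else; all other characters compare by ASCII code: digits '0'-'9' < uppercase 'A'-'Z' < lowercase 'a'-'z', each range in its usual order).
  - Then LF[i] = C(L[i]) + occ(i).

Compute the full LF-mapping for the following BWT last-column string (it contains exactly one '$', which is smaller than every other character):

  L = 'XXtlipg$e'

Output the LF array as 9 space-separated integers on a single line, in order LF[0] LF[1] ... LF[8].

Answer: 1 2 8 6 5 7 4 0 3

Derivation:
Char counts: '$':1, 'X':2, 'e':1, 'g':1, 'i':1, 'l':1, 'p':1, 't':1
C (first-col start): C('$')=0, C('X')=1, C('e')=3, C('g')=4, C('i')=5, C('l')=6, C('p')=7, C('t')=8
L[0]='X': occ=0, LF[0]=C('X')+0=1+0=1
L[1]='X': occ=1, LF[1]=C('X')+1=1+1=2
L[2]='t': occ=0, LF[2]=C('t')+0=8+0=8
L[3]='l': occ=0, LF[3]=C('l')+0=6+0=6
L[4]='i': occ=0, LF[4]=C('i')+0=5+0=5
L[5]='p': occ=0, LF[5]=C('p')+0=7+0=7
L[6]='g': occ=0, LF[6]=C('g')+0=4+0=4
L[7]='$': occ=0, LF[7]=C('$')+0=0+0=0
L[8]='e': occ=0, LF[8]=C('e')+0=3+0=3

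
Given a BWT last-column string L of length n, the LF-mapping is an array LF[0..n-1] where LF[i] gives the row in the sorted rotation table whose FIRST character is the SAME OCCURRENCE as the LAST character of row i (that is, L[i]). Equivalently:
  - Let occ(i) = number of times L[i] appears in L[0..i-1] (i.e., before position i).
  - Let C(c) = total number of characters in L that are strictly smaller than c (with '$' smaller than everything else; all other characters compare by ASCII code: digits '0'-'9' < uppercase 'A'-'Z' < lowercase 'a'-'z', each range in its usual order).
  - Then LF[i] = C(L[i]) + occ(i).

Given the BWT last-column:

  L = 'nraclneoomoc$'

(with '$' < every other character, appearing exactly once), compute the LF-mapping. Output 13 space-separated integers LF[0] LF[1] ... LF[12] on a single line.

Answer: 7 12 1 2 5 8 4 9 10 6 11 3 0

Derivation:
Char counts: '$':1, 'a':1, 'c':2, 'e':1, 'l':1, 'm':1, 'n':2, 'o':3, 'r':1
C (first-col start): C('$')=0, C('a')=1, C('c')=2, C('e')=4, C('l')=5, C('m')=6, C('n')=7, C('o')=9, C('r')=12
L[0]='n': occ=0, LF[0]=C('n')+0=7+0=7
L[1]='r': occ=0, LF[1]=C('r')+0=12+0=12
L[2]='a': occ=0, LF[2]=C('a')+0=1+0=1
L[3]='c': occ=0, LF[3]=C('c')+0=2+0=2
L[4]='l': occ=0, LF[4]=C('l')+0=5+0=5
L[5]='n': occ=1, LF[5]=C('n')+1=7+1=8
L[6]='e': occ=0, LF[6]=C('e')+0=4+0=4
L[7]='o': occ=0, LF[7]=C('o')+0=9+0=9
L[8]='o': occ=1, LF[8]=C('o')+1=9+1=10
L[9]='m': occ=0, LF[9]=C('m')+0=6+0=6
L[10]='o': occ=2, LF[10]=C('o')+2=9+2=11
L[11]='c': occ=1, LF[11]=C('c')+1=2+1=3
L[12]='$': occ=0, LF[12]=C('$')+0=0+0=0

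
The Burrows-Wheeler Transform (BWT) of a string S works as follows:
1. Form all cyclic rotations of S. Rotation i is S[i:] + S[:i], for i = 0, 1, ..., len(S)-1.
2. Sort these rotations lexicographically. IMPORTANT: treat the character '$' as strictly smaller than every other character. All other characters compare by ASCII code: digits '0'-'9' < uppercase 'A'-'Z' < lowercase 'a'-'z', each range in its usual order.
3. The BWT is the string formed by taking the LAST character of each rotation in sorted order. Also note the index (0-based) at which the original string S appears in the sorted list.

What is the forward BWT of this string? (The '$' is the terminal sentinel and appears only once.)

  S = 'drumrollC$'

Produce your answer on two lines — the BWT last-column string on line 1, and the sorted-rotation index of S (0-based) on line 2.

Answer: Cl$lourmdr
2

Derivation:
All 10 rotations (rotation i = S[i:]+S[:i]):
  rot[0] = drumrollC$
  rot[1] = rumrollC$d
  rot[2] = umrollC$dr
  rot[3] = mrollC$dru
  rot[4] = rollC$drum
  rot[5] = ollC$drumr
  rot[6] = llC$drumro
  rot[7] = lC$drumrol
  rot[8] = C$drumroll
  rot[9] = $drumrollC
Sorted (with $ < everything):
  sorted[0] = $drumrollC  (last char: 'C')
  sorted[1] = C$drumroll  (last char: 'l')
  sorted[2] = drumrollC$  (last char: '$')
  sorted[3] = lC$drumrol  (last char: 'l')
  sorted[4] = llC$drumro  (last char: 'o')
  sorted[5] = mrollC$dru  (last char: 'u')
  sorted[6] = ollC$drumr  (last char: 'r')
  sorted[7] = rollC$drum  (last char: 'm')
  sorted[8] = rumrollC$d  (last char: 'd')
  sorted[9] = umrollC$dr  (last char: 'r')
Last column: Cl$lourmdr
Original string S is at sorted index 2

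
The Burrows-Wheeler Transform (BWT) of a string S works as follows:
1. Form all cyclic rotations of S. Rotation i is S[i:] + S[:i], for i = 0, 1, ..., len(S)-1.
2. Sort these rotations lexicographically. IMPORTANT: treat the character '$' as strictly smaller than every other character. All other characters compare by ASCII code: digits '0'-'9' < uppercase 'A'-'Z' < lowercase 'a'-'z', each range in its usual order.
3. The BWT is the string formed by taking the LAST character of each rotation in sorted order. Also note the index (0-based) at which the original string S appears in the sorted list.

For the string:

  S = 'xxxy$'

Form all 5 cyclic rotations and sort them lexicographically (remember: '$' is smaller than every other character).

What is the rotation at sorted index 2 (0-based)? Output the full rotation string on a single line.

All 5 rotations (rotation i = S[i:]+S[:i]):
  rot[0] = xxxy$
  rot[1] = xxy$x
  rot[2] = xy$xx
  rot[3] = y$xxx
  rot[4] = $xxxy
Sorted (with $ < everything):
  sorted[0] = $xxxy
  sorted[1] = xxxy$
  sorted[2] = xxy$x
  sorted[3] = xy$xx
  sorted[4] = y$xxx
sorted[2] = xxy$x

Answer: xxy$x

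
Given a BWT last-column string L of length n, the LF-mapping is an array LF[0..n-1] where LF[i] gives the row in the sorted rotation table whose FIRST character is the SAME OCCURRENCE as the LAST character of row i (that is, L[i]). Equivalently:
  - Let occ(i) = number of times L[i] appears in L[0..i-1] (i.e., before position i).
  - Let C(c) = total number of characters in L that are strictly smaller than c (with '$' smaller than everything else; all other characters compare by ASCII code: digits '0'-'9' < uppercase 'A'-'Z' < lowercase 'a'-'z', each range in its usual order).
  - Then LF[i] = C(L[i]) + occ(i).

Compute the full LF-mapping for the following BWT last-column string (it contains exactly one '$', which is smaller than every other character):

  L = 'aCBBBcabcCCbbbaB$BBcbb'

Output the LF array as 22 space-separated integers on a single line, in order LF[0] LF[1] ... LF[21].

Answer: 10 7 1 2 3 19 11 13 20 8 9 14 15 16 12 4 0 5 6 21 17 18

Derivation:
Char counts: '$':1, 'B':6, 'C':3, 'a':3, 'b':6, 'c':3
C (first-col start): C('$')=0, C('B')=1, C('C')=7, C('a')=10, C('b')=13, C('c')=19
L[0]='a': occ=0, LF[0]=C('a')+0=10+0=10
L[1]='C': occ=0, LF[1]=C('C')+0=7+0=7
L[2]='B': occ=0, LF[2]=C('B')+0=1+0=1
L[3]='B': occ=1, LF[3]=C('B')+1=1+1=2
L[4]='B': occ=2, LF[4]=C('B')+2=1+2=3
L[5]='c': occ=0, LF[5]=C('c')+0=19+0=19
L[6]='a': occ=1, LF[6]=C('a')+1=10+1=11
L[7]='b': occ=0, LF[7]=C('b')+0=13+0=13
L[8]='c': occ=1, LF[8]=C('c')+1=19+1=20
L[9]='C': occ=1, LF[9]=C('C')+1=7+1=8
L[10]='C': occ=2, LF[10]=C('C')+2=7+2=9
L[11]='b': occ=1, LF[11]=C('b')+1=13+1=14
L[12]='b': occ=2, LF[12]=C('b')+2=13+2=15
L[13]='b': occ=3, LF[13]=C('b')+3=13+3=16
L[14]='a': occ=2, LF[14]=C('a')+2=10+2=12
L[15]='B': occ=3, LF[15]=C('B')+3=1+3=4
L[16]='$': occ=0, LF[16]=C('$')+0=0+0=0
L[17]='B': occ=4, LF[17]=C('B')+4=1+4=5
L[18]='B': occ=5, LF[18]=C('B')+5=1+5=6
L[19]='c': occ=2, LF[19]=C('c')+2=19+2=21
L[20]='b': occ=4, LF[20]=C('b')+4=13+4=17
L[21]='b': occ=5, LF[21]=C('b')+5=13+5=18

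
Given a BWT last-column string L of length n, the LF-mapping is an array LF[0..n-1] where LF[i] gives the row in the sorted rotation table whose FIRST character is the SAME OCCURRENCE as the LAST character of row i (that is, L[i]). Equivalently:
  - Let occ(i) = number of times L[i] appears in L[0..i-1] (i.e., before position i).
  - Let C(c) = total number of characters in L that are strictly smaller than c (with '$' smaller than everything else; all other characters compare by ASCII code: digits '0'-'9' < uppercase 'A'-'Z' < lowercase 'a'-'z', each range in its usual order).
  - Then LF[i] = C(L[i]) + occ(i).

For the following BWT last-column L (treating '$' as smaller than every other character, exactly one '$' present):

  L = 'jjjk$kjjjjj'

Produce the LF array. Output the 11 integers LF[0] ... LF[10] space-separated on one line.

Answer: 1 2 3 9 0 10 4 5 6 7 8

Derivation:
Char counts: '$':1, 'j':8, 'k':2
C (first-col start): C('$')=0, C('j')=1, C('k')=9
L[0]='j': occ=0, LF[0]=C('j')+0=1+0=1
L[1]='j': occ=1, LF[1]=C('j')+1=1+1=2
L[2]='j': occ=2, LF[2]=C('j')+2=1+2=3
L[3]='k': occ=0, LF[3]=C('k')+0=9+0=9
L[4]='$': occ=0, LF[4]=C('$')+0=0+0=0
L[5]='k': occ=1, LF[5]=C('k')+1=9+1=10
L[6]='j': occ=3, LF[6]=C('j')+3=1+3=4
L[7]='j': occ=4, LF[7]=C('j')+4=1+4=5
L[8]='j': occ=5, LF[8]=C('j')+5=1+5=6
L[9]='j': occ=6, LF[9]=C('j')+6=1+6=7
L[10]='j': occ=7, LF[10]=C('j')+7=1+7=8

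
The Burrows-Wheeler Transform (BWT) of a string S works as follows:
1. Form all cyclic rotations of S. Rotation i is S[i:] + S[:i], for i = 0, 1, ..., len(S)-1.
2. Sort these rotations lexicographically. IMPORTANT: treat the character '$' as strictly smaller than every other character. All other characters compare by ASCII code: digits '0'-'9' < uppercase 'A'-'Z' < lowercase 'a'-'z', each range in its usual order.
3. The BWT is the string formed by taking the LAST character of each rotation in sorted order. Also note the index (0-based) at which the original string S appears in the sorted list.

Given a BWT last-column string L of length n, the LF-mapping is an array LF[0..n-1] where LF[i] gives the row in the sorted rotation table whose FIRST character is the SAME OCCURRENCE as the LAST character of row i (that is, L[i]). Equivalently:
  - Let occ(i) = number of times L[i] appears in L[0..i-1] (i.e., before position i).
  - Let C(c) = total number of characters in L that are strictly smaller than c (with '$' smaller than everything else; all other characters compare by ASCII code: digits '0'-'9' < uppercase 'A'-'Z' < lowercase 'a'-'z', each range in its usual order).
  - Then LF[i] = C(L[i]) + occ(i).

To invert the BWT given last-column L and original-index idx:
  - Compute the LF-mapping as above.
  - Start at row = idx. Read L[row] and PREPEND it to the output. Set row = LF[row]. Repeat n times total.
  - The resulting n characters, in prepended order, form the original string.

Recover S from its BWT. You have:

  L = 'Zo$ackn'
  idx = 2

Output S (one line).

Answer: acknoZ$

Derivation:
LF mapping: 1 6 0 2 3 4 5
Walk LF starting at row 2, prepending L[row]:
  step 1: row=2, L[2]='$', prepend. Next row=LF[2]=0
  step 2: row=0, L[0]='Z', prepend. Next row=LF[0]=1
  step 3: row=1, L[1]='o', prepend. Next row=LF[1]=6
  step 4: row=6, L[6]='n', prepend. Next row=LF[6]=5
  step 5: row=5, L[5]='k', prepend. Next row=LF[5]=4
  step 6: row=4, L[4]='c', prepend. Next row=LF[4]=3
  step 7: row=3, L[3]='a', prepend. Next row=LF[3]=2
Reversed output: acknoZ$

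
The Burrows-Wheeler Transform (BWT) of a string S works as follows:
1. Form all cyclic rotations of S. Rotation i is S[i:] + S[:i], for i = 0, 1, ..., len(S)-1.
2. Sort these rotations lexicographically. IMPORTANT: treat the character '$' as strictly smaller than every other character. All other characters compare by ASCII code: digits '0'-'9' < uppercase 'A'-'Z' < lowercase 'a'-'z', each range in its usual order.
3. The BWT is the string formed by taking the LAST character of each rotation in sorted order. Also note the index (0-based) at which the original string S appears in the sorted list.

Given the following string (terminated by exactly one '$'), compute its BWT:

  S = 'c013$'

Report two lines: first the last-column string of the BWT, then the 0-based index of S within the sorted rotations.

All 5 rotations (rotation i = S[i:]+S[:i]):
  rot[0] = c013$
  rot[1] = 013$c
  rot[2] = 13$c0
  rot[3] = 3$c01
  rot[4] = $c013
Sorted (with $ < everything):
  sorted[0] = $c013  (last char: '3')
  sorted[1] = 013$c  (last char: 'c')
  sorted[2] = 13$c0  (last char: '0')
  sorted[3] = 3$c01  (last char: '1')
  sorted[4] = c013$  (last char: '$')
Last column: 3c01$
Original string S is at sorted index 4

Answer: 3c01$
4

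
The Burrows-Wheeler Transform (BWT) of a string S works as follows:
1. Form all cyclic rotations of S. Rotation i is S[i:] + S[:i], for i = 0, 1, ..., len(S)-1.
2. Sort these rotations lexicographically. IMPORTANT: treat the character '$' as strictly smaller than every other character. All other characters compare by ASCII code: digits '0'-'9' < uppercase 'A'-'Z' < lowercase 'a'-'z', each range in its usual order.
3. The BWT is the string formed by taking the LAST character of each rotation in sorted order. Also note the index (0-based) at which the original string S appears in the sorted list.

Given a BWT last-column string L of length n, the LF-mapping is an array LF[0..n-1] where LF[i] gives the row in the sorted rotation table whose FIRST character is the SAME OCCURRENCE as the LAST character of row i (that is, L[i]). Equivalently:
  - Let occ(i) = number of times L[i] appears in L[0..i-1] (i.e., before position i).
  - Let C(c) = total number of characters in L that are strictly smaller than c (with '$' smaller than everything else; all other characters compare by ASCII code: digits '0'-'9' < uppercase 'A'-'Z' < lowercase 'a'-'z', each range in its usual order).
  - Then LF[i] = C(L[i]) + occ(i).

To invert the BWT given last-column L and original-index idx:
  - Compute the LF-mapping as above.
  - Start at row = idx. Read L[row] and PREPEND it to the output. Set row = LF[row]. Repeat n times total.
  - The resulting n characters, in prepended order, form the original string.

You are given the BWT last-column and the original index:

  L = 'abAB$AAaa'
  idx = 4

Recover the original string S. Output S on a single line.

Answer: BAaabAAa$

Derivation:
LF mapping: 5 8 1 4 0 2 3 6 7
Walk LF starting at row 4, prepending L[row]:
  step 1: row=4, L[4]='$', prepend. Next row=LF[4]=0
  step 2: row=0, L[0]='a', prepend. Next row=LF[0]=5
  step 3: row=5, L[5]='A', prepend. Next row=LF[5]=2
  step 4: row=2, L[2]='A', prepend. Next row=LF[2]=1
  step 5: row=1, L[1]='b', prepend. Next row=LF[1]=8
  step 6: row=8, L[8]='a', prepend. Next row=LF[8]=7
  step 7: row=7, L[7]='a', prepend. Next row=LF[7]=6
  step 8: row=6, L[6]='A', prepend. Next row=LF[6]=3
  step 9: row=3, L[3]='B', prepend. Next row=LF[3]=4
Reversed output: BAaabAAa$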